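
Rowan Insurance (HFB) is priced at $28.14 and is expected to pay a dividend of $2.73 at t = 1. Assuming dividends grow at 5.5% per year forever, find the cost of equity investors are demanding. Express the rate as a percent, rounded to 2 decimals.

Rearranging the constant-growth DDM: r = D₁/P₀ + g.
r = 2.7300 / 28.14 + 0.055 = 0.09701 + 0.055 = 0.15201

15.20%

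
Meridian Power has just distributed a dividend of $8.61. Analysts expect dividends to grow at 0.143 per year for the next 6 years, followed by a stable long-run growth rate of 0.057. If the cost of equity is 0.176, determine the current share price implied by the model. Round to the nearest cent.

Two-stage DDM. Project D₁…D_6 at 0.143, terminal growth 0.057, discount at r = 0.176.
D_1 = 9.8412
D_2 = 11.2485
D_3 = 12.8571
D_4 = 14.6956
D_5 = 16.7971
D_6 = 19.1991
Terminal value at t=6: TV = D_7/(r−g) = 20.2934/(0.176−0.057) = 170.5331
P₀ = 9.8412/(1+0.176)^1 + 11.2485/(1+0.176)^2 + 12.8571/(1+0.176)^3 + 14.6956/(1+0.176)^4 + 16.7971/(1+0.176)^5 + 19.1991/(1+0.176)^6 + 170.5331/(1+0.176)^6 = 111.2880

$111.29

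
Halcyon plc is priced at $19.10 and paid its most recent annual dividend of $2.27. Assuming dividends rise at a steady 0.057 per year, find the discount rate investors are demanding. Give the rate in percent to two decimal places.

18.26%

Rearranging the constant-growth DDM: r = D₁/P₀ + g.
D₁ = 2.27 × (1 + 0.057) = 2.3994.
r = 2.3994 / 19.10 + 0.057 = 0.12562 + 0.057 = 0.18262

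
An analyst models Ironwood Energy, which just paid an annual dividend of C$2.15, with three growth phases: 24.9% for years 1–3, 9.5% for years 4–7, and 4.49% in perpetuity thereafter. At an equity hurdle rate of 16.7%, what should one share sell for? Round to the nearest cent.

C$33.90

Three-stage DDM. Project D₁…D_7; terminal Gordon value at t=7 with g = 0.0449; discount at r = 0.167.
D_1 = 2.6854
D_2 = 3.3540
D_3 = 4.1891
D_4 = 4.5871
D_5 = 5.0229
D_6 = 5.5001
D_7 = 6.0226
TV_7 = 6.2930/(0.167−0.0449) = 51.5396
P₀ = Σ Dₜ/(1+r)ᵗ + TV_7/(1+r)^7 = 33.8981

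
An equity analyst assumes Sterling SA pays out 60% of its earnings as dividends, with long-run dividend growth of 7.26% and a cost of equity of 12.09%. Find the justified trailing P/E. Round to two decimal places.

Justified trailing P/E = b(1+g)/(r−g) = 0.60×(1+0.0726)/(0.1209−0.0726) = 13.3242

13.32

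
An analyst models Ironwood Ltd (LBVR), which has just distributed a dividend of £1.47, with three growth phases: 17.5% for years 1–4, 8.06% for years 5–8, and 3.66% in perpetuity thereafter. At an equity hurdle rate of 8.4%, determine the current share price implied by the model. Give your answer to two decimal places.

Three-stage DDM. Project D₁…D_8; terminal Gordon value at t=8 with g = 0.0366; discount at r = 0.084.
D_1 = 1.7272
D_2 = 2.0295
D_3 = 2.3847
D_4 = 2.8020
D_5 = 3.0278
D_6 = 3.2719
D_7 = 3.5356
D_8 = 3.8206
TV_8 = 3.9604/(0.084−0.0366) = 83.5529
P₀ = Σ Dₜ/(1+r)ᵗ + TV_8/(1+r)^8 = 59.1014

£59.10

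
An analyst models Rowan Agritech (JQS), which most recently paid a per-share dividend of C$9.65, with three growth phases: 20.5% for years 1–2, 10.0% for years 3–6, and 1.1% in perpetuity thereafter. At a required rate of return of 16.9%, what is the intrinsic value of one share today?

C$106.95

Three-stage DDM. Project D₁…D_6; terminal Gordon value at t=6 with g = 0.011; discount at r = 0.169.
D_1 = 11.6283
D_2 = 14.0120
D_3 = 15.4132
D_4 = 16.9546
D_5 = 18.6500
D_6 = 20.5150
TV_6 = 20.7407/(0.169−0.011) = 131.2702
P₀ = Σ Dₜ/(1+r)ᵗ + TV_6/(1+r)^6 = 106.9468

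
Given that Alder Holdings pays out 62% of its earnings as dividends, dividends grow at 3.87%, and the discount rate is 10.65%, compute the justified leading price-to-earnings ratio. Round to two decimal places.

9.14

Justified leading P/E = b/(r−g) = 0.62/(0.1065−0.0387) = 9.1445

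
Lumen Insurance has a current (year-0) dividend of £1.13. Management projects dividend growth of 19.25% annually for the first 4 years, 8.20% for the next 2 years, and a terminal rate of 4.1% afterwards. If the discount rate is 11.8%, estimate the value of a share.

Three-stage DDM. Project D₁…D_6; terminal Gordon value at t=6 with g = 0.041; discount at r = 0.118.
D_1 = 1.3475
D_2 = 1.6069
D_3 = 1.9163
D_4 = 2.2851
D_5 = 2.4725
D_6 = 2.6753
TV_6 = 2.7849/(0.118−0.041) = 36.1682
P₀ = Σ Dₜ/(1+r)ᵗ + TV_6/(1+r)^6 = 26.6319

£26.63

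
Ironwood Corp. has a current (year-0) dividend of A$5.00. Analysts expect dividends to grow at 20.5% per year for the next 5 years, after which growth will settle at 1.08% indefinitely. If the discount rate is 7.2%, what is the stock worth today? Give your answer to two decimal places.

Two-stage DDM. Project D₁…D_5 at 0.205, terminal growth 0.0108, discount at r = 0.072.
D_1 = 6.0250
D_2 = 7.2601
D_3 = 8.7485
D_4 = 10.5419
D_5 = 12.7030
Terminal value at t=5: TV = D_6/(r−g) = 12.8402/(0.072−0.0108) = 209.8066
P₀ = 6.0250/(1+0.072)^1 + 7.2601/(1+0.072)^2 + 8.7485/(1+0.072)^3 + 10.5419/(1+0.072)^4 + 12.7030/(1+0.072)^5 + 209.8066/(1+0.072)^5 = 184.1937

A$184.19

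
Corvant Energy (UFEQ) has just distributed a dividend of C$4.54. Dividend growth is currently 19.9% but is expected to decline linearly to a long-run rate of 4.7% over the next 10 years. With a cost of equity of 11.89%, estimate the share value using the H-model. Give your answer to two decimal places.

H-model: P₀ = D₀[(1+g_L) + H(g_S−g_L)]/(r−g_L), with H = 10/2 = 5.
P₀ = 4.54 × [(1+0.047) + 5×(0.199−0.047)] / (0.1189−0.047)
   = 4.54 × 1.8070 / 0.0719 = 114.0999

C$114.10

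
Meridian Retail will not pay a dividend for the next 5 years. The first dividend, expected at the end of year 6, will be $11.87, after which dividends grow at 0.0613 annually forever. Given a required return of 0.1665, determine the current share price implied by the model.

$52.24

Deferred-dividend DDM. At t=5 the remaining stream is a growing perpetuity with first payment D_6 = 11.87.
V_5 = D_6/(r−g) = 11.87/(0.1665−0.0613) = 112.8327
P₀ = V_5/(1+r)^5 = 112.8327/(1+0.1665)^5 = 52.2410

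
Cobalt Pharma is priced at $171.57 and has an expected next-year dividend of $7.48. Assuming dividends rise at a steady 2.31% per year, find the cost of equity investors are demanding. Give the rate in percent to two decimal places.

6.67%

Rearranging the constant-growth DDM: r = D₁/P₀ + g.
r = 7.4800 / 171.57 + 0.0231 = 0.04360 + 0.0231 = 0.06670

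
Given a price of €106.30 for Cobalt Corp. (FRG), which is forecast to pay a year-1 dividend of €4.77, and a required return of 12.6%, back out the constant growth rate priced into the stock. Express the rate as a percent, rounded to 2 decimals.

From P₀ = D₁/(r − g), the implied growth is g = r − D₁/P₀.
g = 0.126 − 4.77/106.30 = 0.126 − 0.04487 = 0.08113

8.11%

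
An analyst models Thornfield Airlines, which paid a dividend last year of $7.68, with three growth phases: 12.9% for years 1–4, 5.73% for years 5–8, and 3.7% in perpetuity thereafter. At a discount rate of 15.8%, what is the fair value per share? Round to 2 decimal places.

$92.40

Three-stage DDM. Project D₁…D_8; terminal Gordon value at t=8 with g = 0.037; discount at r = 0.158.
D_1 = 8.6707
D_2 = 9.7892
D_3 = 11.0521
D_4 = 12.4778
D_5 = 13.1927
D_6 = 13.9487
D_7 = 14.7480
D_8 = 15.5930
TV_8 = 16.1699/(0.158−0.037) = 133.6359
P₀ = Σ Dₜ/(1+r)ᵗ + TV_8/(1+r)^8 = 92.3977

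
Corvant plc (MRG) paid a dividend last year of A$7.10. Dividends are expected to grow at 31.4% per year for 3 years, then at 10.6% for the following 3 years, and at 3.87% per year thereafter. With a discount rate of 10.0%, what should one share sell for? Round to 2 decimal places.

A$275.86

Three-stage DDM. Project D₁…D_6; terminal Gordon value at t=6 with g = 0.0387; discount at r = 0.1.
D_1 = 9.3294
D_2 = 12.2588
D_3 = 16.1081
D_4 = 17.8156
D_5 = 19.7040
D_6 = 21.7926
TV_6 = 22.6360/(0.1−0.0387) = 369.2661
P₀ = Σ Dₜ/(1+r)ᵗ + TV_6/(1+r)^6 = 275.8602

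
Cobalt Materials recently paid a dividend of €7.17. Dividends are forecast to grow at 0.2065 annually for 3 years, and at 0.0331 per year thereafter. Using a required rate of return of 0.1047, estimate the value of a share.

€160.49

Two-stage DDM. Project D₁…D_3 at 0.2065, terminal growth 0.0331, discount at r = 0.1047.
D_1 = 8.6506
D_2 = 10.4370
D_3 = 12.5922
Terminal value at t=3: TV = D_4/(r−g) = 13.0090/(0.1047−0.0331) = 181.6898
P₀ = 8.6506/(1+0.1047)^1 + 10.4370/(1+0.1047)^2 + 12.5922/(1+0.1047)^3 + 181.6898/(1+0.1047)^3 = 160.4948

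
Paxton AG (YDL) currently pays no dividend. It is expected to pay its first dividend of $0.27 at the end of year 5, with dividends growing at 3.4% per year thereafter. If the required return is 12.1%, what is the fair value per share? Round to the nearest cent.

Deferred-dividend DDM. At t=4 the remaining stream is a growing perpetuity with first payment D_5 = 0.27.
V_4 = D_5/(r−g) = 0.27/(0.121−0.034) = 3.1034
P₀ = V_4/(1+r)^4 = 3.1034/(1+0.121)^4 = 1.9653

$1.97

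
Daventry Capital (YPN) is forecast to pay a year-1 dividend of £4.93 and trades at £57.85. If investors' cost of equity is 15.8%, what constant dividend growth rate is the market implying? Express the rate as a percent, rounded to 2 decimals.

From P₀ = D₁/(r − g), the implied growth is g = r − D₁/P₀.
g = 0.158 − 4.93/57.85 = 0.158 − 0.08522 = 0.07278

7.28%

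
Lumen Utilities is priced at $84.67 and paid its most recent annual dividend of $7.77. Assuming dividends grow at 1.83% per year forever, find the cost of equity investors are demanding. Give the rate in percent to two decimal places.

Rearranging the constant-growth DDM: r = D₁/P₀ + g.
D₁ = 7.77 × (1 + 0.0183) = 7.9122.
r = 7.9122 / 84.67 + 0.0183 = 0.09345 + 0.0183 = 0.11175

11.17%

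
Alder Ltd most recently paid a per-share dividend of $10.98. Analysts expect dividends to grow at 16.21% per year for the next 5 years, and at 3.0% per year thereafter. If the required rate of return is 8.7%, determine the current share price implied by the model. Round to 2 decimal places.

Two-stage DDM. Project D₁…D_5 at 0.1621, terminal growth 0.03, discount at r = 0.087.
D_1 = 12.7599
D_2 = 14.8282
D_3 = 17.2319
D_4 = 20.0252
D_5 = 23.2713
Terminal value at t=5: TV = D_6/(r−g) = 23.9694/(0.087−0.03) = 420.5157
P₀ = 12.7599/(1+0.087)^1 + 14.8282/(1+0.087)^2 + 17.2319/(1+0.087)^3 + 20.0252/(1+0.087)^4 + 23.2713/(1+0.087)^5 + 420.5157/(1+0.087)^5 = 344.4818

$344.48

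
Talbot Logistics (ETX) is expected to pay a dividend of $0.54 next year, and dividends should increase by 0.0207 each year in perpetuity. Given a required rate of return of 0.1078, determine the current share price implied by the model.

$6.20

Gordon growth model: P₀ = D₁/(r − g), with D₁ = 0.54 given directly.
P₀ = 0.5400 / (0.1078 − 0.0207) = 0.5400 / 0.0871 = 6.1998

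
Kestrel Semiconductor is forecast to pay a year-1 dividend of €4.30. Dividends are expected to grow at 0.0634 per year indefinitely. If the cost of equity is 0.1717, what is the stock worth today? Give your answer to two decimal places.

€39.70

Gordon growth model: P₀ = D₁/(r − g), with D₁ = 4.30 given directly.
P₀ = 4.3000 / (0.1717 − 0.0634) = 4.3000 / 0.1083 = 39.7045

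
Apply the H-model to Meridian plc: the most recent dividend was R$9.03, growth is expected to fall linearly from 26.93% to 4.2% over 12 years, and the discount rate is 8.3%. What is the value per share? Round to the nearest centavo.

R$529.86

H-model: P₀ = D₀[(1+g_L) + H(g_S−g_L)]/(r−g_L), with H = 12/2 = 6.
P₀ = 9.03 × [(1+0.042) + 6×(0.2693−0.042)] / (0.083−0.042)
   = 9.03 × 2.4058 / 0.041 = 529.8628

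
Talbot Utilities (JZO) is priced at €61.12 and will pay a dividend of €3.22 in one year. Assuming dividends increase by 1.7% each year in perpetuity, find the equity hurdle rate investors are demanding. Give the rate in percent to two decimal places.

Rearranging the constant-growth DDM: r = D₁/P₀ + g.
r = 3.2200 / 61.12 + 0.017 = 0.05268 + 0.017 = 0.06968

6.97%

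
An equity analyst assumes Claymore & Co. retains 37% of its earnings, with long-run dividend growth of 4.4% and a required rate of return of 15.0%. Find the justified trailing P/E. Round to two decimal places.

Payout ratio b = 1 − 0.37 = 0.63.
Justified trailing P/E = b(1+g)/(r−g) = 0.63×(1+0.044)/(0.15−0.044) = 6.2049

6.20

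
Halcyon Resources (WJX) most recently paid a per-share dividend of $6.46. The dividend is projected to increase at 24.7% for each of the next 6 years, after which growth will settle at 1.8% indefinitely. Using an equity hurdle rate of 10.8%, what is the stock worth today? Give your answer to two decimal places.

Two-stage DDM. Project D₁…D_6 at 0.247, terminal growth 0.018, discount at r = 0.108.
D_1 = 8.0556
D_2 = 10.0454
D_3 = 12.5266
D_4 = 15.6206
D_5 = 19.4789
D_6 = 24.2902
Terminal value at t=6: TV = D_7/(r−g) = 24.7274/(0.108−0.018) = 274.7492
P₀ = 8.0556/(1+0.108)^1 + 10.0454/(1+0.108)^2 + 12.5266/(1+0.108)^3 + 15.6206/(1+0.108)^4 + 19.4789/(1+0.108)^5 + 24.2902/(1+0.108)^6 + 274.7492/(1+0.108)^6 = 208.3088

$208.31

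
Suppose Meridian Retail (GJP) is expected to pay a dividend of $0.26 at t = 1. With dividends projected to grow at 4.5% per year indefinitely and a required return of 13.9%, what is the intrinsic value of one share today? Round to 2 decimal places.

Gordon growth model: P₀ = D₁/(r − g), with D₁ = 0.26 given directly.
P₀ = 0.2600 / (0.139 − 0.045) = 0.2600 / 0.094 = 2.7660

$2.77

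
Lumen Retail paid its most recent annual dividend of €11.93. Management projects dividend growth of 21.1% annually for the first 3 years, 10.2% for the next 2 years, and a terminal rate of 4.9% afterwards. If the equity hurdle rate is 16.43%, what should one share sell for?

Three-stage DDM. Project D₁…D_5; terminal Gordon value at t=5 with g = 0.049; discount at r = 0.1643.
D_1 = 14.4472
D_2 = 17.4956
D_3 = 21.1872
D_4 = 23.3483
D_5 = 25.7298
TV_5 = 26.9905/(0.1643−0.049) = 234.0897
P₀ = Σ Dₜ/(1+r)ᵗ + TV_5/(1+r)^5 = 172.8801

€172.88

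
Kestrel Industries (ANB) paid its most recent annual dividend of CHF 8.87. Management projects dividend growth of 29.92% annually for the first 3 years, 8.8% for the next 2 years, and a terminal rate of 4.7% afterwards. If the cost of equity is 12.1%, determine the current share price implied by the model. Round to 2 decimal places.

Three-stage DDM. Project D₁…D_5; terminal Gordon value at t=5 with g = 0.047; discount at r = 0.121.
D_1 = 11.5239
D_2 = 14.9719
D_3 = 19.4514
D_4 = 21.1632
D_5 = 23.0255
TV_5 = 24.1077/(0.121−0.047) = 325.7800
P₀ = Σ Dₜ/(1+r)ᵗ + TV_5/(1+r)^5 = 246.4444

CHF 246.44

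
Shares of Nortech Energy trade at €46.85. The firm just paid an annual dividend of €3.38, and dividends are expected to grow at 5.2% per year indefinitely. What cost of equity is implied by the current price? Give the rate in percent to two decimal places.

Rearranging the constant-growth DDM: r = D₁/P₀ + g.
D₁ = 3.38 × (1 + 0.052) = 3.5558.
r = 3.5558 / 46.85 + 0.052 = 0.07590 + 0.052 = 0.12790

12.79%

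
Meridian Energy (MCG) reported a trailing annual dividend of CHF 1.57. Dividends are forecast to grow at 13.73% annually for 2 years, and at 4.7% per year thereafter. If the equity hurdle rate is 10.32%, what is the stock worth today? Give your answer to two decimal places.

CHF 34.37

Two-stage DDM. Project D₁…D_2 at 0.1373, terminal growth 0.047, discount at r = 0.1032.
D_1 = 1.7856
D_2 = 2.0307
Terminal value at t=2: TV = D_3/(r−g) = 2.1262/(0.1032−0.047) = 37.8321
P₀ = 1.7856/(1+0.1032)^1 + 2.0307/(1+0.1032)^2 + 37.8321/(1+0.1032)^2 = 34.3721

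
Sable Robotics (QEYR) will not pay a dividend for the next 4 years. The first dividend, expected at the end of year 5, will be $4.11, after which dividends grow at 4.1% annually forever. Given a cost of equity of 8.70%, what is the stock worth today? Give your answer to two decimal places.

$64.00

Deferred-dividend DDM. At t=4 the remaining stream is a growing perpetuity with first payment D_5 = 4.11.
V_4 = D_5/(r−g) = 4.11/(0.087−0.041) = 89.3478
P₀ = V_4/(1+r)^4 = 89.3478/(1+0.087)^4 = 63.9979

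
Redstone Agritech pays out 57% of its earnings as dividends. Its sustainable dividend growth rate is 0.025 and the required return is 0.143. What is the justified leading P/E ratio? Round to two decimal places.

Justified leading P/E = b/(r−g) = 0.57/(0.143−0.025) = 4.8305

4.83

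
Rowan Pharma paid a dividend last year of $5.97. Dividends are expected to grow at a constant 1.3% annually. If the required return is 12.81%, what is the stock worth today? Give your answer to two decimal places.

Gordon growth model: P₀ = D₁/(r − g). D₁ = 5.97 × (1 + 0.013) = 6.0476.
P₀ = 6.0476 / (0.1281 − 0.013) = 6.0476 / 0.1151 = 52.5422

$52.54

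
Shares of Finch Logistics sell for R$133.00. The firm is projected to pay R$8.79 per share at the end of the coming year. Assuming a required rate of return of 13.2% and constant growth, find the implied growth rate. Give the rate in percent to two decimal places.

From P₀ = D₁/(r − g), the implied growth is g = r − D₁/P₀.
g = 0.132 − 8.79/133.00 = 0.132 − 0.06609 = 0.06591

6.59%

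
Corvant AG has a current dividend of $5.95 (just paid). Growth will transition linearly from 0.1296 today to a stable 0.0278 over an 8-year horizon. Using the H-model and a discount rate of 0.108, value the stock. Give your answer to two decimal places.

$106.46

H-model: P₀ = D₀[(1+g_L) + H(g_S−g_L)]/(r−g_L), with H = 8/2 = 4.
P₀ = 5.95 × [(1+0.0278) + 4×(0.1296−0.0278)] / (0.108−0.0278)
   = 5.95 × 1.4350 / 0.0802 = 106.4620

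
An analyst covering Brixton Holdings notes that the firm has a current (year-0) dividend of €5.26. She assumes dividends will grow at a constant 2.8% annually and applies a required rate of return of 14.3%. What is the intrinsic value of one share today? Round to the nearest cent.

Gordon growth model: P₀ = D₁/(r − g). D₁ = 5.26 × (1 + 0.028) = 5.4073.
P₀ = 5.4073 / (0.143 − 0.028) = 5.4073 / 0.115 = 47.0198

€47.02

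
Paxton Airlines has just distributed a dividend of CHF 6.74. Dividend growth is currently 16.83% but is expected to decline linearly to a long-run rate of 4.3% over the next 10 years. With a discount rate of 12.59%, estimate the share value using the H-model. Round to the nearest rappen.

H-model: P₀ = D₀[(1+g_L) + H(g_S−g_L)]/(r−g_L), with H = 10/2 = 5.
P₀ = 6.74 × [(1+0.043) + 5×(0.1683−0.043)] / (0.1259−0.043)
   = 6.74 × 1.6695 / 0.0829 = 135.7350

CHF 135.73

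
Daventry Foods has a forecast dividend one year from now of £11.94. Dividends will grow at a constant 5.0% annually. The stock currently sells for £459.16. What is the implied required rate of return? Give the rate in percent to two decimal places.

7.60%

Rearranging the constant-growth DDM: r = D₁/P₀ + g.
r = 11.9400 / 459.16 + 0.05 = 0.02600 + 0.05 = 0.07600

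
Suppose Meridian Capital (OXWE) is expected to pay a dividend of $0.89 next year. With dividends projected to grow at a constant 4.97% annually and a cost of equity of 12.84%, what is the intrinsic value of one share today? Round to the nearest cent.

Gordon growth model: P₀ = D₁/(r − g), with D₁ = 0.89 given directly.
P₀ = 0.8900 / (0.1284 − 0.0497) = 0.8900 / 0.0787 = 11.3088

$11.31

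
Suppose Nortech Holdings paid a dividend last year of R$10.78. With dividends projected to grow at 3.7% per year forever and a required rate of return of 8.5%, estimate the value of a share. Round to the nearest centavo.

Gordon growth model: P₀ = D₁/(r − g). D₁ = 10.78 × (1 + 0.037) = 11.1789.
P₀ = 11.1789 / (0.085 − 0.037) = 11.1789 / 0.048 = 232.8929

R$232.89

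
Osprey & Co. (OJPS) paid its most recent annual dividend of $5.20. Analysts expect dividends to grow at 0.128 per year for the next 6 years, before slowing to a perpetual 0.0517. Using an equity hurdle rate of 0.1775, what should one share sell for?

$60.52

Two-stage DDM. Project D₁…D_6 at 0.128, terminal growth 0.0517, discount at r = 0.1775.
D_1 = 5.8656
D_2 = 6.6164
D_3 = 7.4633
D_4 = 8.4186
D_5 = 9.4962
D_6 = 10.7117
Terminal value at t=6: TV = D_7/(r−g) = 11.2655/(0.1775−0.0517) = 89.5507
P₀ = 5.8656/(1+0.1775)^1 + 6.6164/(1+0.1775)^2 + 7.4633/(1+0.1775)^3 + 8.4186/(1+0.1775)^4 + 9.4962/(1+0.1775)^5 + 10.7117/(1+0.1775)^6 + 89.5507/(1+0.1775)^6 = 60.5151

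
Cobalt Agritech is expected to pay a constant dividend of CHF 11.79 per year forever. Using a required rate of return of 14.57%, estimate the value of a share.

CHF 80.92

Zero-growth DDM (perpetuity): P₀ = D/r = 11.79 / 0.1457 = 80.9197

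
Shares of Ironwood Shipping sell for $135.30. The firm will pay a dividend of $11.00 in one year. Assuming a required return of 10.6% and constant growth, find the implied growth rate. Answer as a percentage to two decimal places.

2.47%

From P₀ = D₁/(r − g), the implied growth is g = r − D₁/P₀.
g = 0.106 − 11.00/135.30 = 0.106 − 0.08130 = 0.02470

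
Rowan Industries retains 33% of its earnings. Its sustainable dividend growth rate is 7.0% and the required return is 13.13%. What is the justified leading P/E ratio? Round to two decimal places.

10.93

Payout ratio b = 1 − 0.33 = 0.67.
Justified leading P/E = b/(r−g) = 0.67/(0.1313−0.07) = 10.9299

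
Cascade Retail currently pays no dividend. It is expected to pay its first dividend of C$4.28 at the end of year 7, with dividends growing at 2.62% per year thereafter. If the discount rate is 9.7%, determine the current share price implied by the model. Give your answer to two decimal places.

C$34.69

Deferred-dividend DDM. At t=6 the remaining stream is a growing perpetuity with first payment D_7 = 4.28.
V_6 = D_7/(r−g) = 4.28/(0.097−0.0262) = 60.4520
P₀ = V_6/(1+r)^6 = 60.4520/(1+0.097)^6 = 34.6873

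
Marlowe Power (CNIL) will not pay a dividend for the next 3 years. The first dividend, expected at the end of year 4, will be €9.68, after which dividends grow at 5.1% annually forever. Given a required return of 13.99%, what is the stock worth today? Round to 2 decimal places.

Deferred-dividend DDM. At t=3 the remaining stream is a growing perpetuity with first payment D_4 = 9.68.
V_3 = D_4/(r−g) = 9.68/(0.1399−0.051) = 108.8864
P₀ = V_3/(1+r)^3 = 108.8864/(1+0.1399)^3 = 73.5146

€73.51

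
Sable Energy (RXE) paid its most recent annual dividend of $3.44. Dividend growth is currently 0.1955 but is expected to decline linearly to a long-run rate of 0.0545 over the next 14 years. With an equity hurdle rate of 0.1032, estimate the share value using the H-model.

H-model: P₀ = D₀[(1+g_L) + H(g_S−g_L)]/(r−g_L), with H = 14/2 = 7.
P₀ = 3.44 × [(1+0.0545) + 7×(0.1955−0.0545)] / (0.1032−0.0545)
   = 3.44 × 2.0415 / 0.0487 = 144.2045

$144.20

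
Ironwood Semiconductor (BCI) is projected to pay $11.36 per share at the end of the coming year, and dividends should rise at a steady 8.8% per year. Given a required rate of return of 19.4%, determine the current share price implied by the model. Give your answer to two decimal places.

$107.17

Gordon growth model: P₀ = D₁/(r − g), with D₁ = 11.36 given directly.
P₀ = 11.3600 / (0.194 − 0.088) = 11.3600 / 0.106 = 107.1698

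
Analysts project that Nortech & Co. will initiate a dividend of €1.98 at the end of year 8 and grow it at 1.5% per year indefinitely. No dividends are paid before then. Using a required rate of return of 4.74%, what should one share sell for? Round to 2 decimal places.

€44.19

Deferred-dividend DDM. At t=7 the remaining stream is a growing perpetuity with first payment D_8 = 1.98.
V_7 = D_8/(r−g) = 1.98/(0.0474−0.015) = 61.1111
P₀ = V_7/(1+r)^7 = 61.1111/(1+0.0474)^7 = 44.1908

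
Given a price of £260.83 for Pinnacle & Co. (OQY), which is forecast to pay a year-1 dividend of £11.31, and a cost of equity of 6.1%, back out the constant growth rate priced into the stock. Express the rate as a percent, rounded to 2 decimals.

From P₀ = D₁/(r − g), the implied growth is g = r − D₁/P₀.
g = 0.061 − 11.31/260.83 = 0.061 − 0.04336 = 0.01764

1.76%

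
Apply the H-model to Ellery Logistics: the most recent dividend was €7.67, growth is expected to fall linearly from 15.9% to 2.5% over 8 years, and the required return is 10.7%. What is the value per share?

H-model: P₀ = D₀[(1+g_L) + H(g_S−g_L)]/(r−g_L), with H = 8/2 = 4.
P₀ = 7.67 × [(1+0.025) + 4×(0.159−0.025)] / (0.107−0.025)
   = 7.67 × 1.5610 / 0.082 = 146.0106

€146.01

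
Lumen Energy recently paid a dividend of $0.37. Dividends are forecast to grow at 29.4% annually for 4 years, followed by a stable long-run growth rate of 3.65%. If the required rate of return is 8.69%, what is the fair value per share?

Two-stage DDM. Project D₁…D_4 at 0.294, terminal growth 0.0365, discount at r = 0.0869.
D_1 = 0.4788
D_2 = 0.6195
D_3 = 0.8017
D_4 = 1.0374
Terminal value at t=4: TV = D_5/(r−g) = 1.0752/(0.0869−0.0365) = 21.3343
P₀ = 0.4788/(1+0.0869)^1 + 0.6195/(1+0.0869)^2 + 0.8017/(1+0.0869)^3 + 1.0374/(1+0.0869)^4 + 21.3343/(1+0.0869)^4 = 17.6195

$17.62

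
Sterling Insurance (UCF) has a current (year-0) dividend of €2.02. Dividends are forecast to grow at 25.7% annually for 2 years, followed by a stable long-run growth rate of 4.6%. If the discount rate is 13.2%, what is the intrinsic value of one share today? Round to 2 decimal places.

Two-stage DDM. Project D₁…D_2 at 0.257, terminal growth 0.046, discount at r = 0.132.
D_1 = 2.5391
D_2 = 3.1917
Terminal value at t=2: TV = D_3/(r−g) = 3.3385/(0.132−0.046) = 38.8200
P₀ = 2.5391/(1+0.132)^1 + 3.1917/(1+0.132)^2 + 38.8200/(1+0.132)^2 = 35.0282

€35.03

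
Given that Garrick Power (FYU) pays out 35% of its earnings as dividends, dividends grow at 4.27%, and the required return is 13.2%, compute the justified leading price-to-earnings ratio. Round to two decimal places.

3.92

Justified leading P/E = b/(r−g) = 0.35/(0.132−0.0427) = 3.9194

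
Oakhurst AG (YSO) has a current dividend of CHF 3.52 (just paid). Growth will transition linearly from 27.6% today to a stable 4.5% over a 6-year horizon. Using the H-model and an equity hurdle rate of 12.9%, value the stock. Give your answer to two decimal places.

CHF 72.83

H-model: P₀ = D₀[(1+g_L) + H(g_S−g_L)]/(r−g_L), with H = 6/2 = 3.
P₀ = 3.52 × [(1+0.045) + 3×(0.276−0.045)] / (0.129−0.045)
   = 3.52 × 1.7380 / 0.084 = 72.8305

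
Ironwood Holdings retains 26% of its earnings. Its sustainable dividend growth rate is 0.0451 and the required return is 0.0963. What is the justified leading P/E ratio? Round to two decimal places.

14.45

Payout ratio b = 1 − 0.26 = 0.74.
Justified leading P/E = b/(r−g) = 0.74/(0.0963−0.0451) = 14.4531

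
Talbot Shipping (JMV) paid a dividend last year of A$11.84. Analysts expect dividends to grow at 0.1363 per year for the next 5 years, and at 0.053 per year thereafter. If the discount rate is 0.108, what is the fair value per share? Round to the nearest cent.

A$321.04

Two-stage DDM. Project D₁…D_5 at 0.1363, terminal growth 0.053, discount at r = 0.108.
D_1 = 13.4538
D_2 = 15.2875
D_3 = 17.3712
D_4 = 19.7389
D_5 = 22.4294
Terminal value at t=5: TV = D_6/(r−g) = 23.6181/(0.108−0.053) = 429.4201
P₀ = 13.4538/(1+0.108)^1 + 15.2875/(1+0.108)^2 + 17.3712/(1+0.108)^3 + 19.7389/(1+0.108)^4 + 22.4294/(1+0.108)^5 + 429.4201/(1+0.108)^5 = 321.0419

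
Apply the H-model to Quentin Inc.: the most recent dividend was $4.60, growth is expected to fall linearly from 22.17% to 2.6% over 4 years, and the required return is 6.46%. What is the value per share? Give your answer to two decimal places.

H-model: P₀ = D₀[(1+g_L) + H(g_S−g_L)]/(r−g_L), with H = 4/2 = 2.
P₀ = 4.60 × [(1+0.026) + 2×(0.2217−0.026)] / (0.0646−0.026)
   = 4.60 × 1.4174 / 0.0386 = 168.9130

$168.91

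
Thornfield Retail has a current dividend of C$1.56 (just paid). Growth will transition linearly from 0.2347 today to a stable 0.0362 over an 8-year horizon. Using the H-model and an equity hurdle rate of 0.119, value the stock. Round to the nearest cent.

C$34.48

H-model: P₀ = D₀[(1+g_L) + H(g_S−g_L)]/(r−g_L), with H = 8/2 = 4.
P₀ = 1.56 × [(1+0.0362) + 4×(0.2347−0.0362)] / (0.119−0.0362)
   = 1.56 × 1.8302 / 0.0828 = 34.4820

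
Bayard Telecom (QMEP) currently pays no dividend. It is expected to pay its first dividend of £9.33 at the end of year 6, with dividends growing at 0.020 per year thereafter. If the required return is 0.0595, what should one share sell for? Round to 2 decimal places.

Deferred-dividend DDM. At t=5 the remaining stream is a growing perpetuity with first payment D_6 = 9.33.
V_5 = D_6/(r−g) = 9.33/(0.0595−0.02) = 236.2025
P₀ = V_5/(1+r)^5 = 236.2025/(1+0.0595)^5 = 176.9211

£176.92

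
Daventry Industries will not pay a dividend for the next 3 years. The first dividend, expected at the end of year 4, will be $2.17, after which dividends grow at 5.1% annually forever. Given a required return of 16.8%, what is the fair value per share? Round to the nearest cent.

$11.64

Deferred-dividend DDM. At t=3 the remaining stream is a growing perpetuity with first payment D_4 = 2.17.
V_3 = D_4/(r−g) = 2.17/(0.168−0.051) = 18.5470
P₀ = V_3/(1+r)^3 = 18.5470/(1+0.168)^3 = 11.6398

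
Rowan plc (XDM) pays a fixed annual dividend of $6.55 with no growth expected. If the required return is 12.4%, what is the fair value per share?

$52.82

Zero-growth DDM (perpetuity): P₀ = D/r = 6.55 / 0.124 = 52.8226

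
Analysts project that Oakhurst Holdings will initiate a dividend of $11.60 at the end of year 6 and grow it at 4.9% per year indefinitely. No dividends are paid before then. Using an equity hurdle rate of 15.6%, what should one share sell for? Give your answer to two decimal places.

$52.52

Deferred-dividend DDM. At t=5 the remaining stream is a growing perpetuity with first payment D_6 = 11.60.
V_5 = D_6/(r−g) = 11.60/(0.156−0.049) = 108.4112
P₀ = V_5/(1+r)^5 = 108.4112/(1+0.156)^5 = 52.5152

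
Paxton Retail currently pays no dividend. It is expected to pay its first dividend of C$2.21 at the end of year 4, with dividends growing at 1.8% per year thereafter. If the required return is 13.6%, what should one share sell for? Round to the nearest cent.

Deferred-dividend DDM. At t=3 the remaining stream is a growing perpetuity with first payment D_4 = 2.21.
V_3 = D_4/(r−g) = 2.21/(0.136−0.018) = 18.7288
P₀ = V_3/(1+r)^3 = 18.7288/(1+0.136)^3 = 12.7754

C$12.78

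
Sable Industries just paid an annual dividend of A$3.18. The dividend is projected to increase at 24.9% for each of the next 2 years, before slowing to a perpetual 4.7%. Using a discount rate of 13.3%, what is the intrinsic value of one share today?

Two-stage DDM. Project D₁…D_2 at 0.249, terminal growth 0.047, discount at r = 0.133.
D_1 = 3.9718
D_2 = 4.9608
Terminal value at t=2: TV = D_3/(r−g) = 5.1940/(0.133−0.047) = 60.3949
P₀ = 3.9718/(1+0.133)^1 + 4.9608/(1+0.133)^2 + 60.3949/(1+0.133)^2 = 54.4180

A$54.42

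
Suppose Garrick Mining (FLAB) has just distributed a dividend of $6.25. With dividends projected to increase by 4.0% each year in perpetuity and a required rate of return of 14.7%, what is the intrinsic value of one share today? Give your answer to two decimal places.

Gordon growth model: P₀ = D₁/(r − g). D₁ = 6.25 × (1 + 0.04) = 6.5000.
P₀ = 6.5000 / (0.147 − 0.04) = 6.5000 / 0.107 = 60.7477

$60.75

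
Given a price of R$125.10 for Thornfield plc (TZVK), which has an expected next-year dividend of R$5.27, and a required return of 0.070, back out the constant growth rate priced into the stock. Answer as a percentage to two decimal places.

From P₀ = D₁/(r − g), the implied growth is g = r − D₁/P₀.
g = 0.07 − 5.27/125.10 = 0.07 − 0.04213 = 0.02787

2.79%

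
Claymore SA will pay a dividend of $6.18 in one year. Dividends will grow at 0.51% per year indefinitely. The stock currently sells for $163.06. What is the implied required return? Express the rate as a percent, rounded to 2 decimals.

4.30%

Rearranging the constant-growth DDM: r = D₁/P₀ + g.
r = 6.1800 / 163.06 + 0.0051 = 0.03790 + 0.0051 = 0.04300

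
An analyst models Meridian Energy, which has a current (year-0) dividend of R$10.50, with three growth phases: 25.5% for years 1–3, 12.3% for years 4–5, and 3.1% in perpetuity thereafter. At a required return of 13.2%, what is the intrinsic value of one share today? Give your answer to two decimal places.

Three-stage DDM. Project D₁…D_5; terminal Gordon value at t=5 with g = 0.031; discount at r = 0.132.
D_1 = 13.1775
D_2 = 16.5378
D_3 = 20.7549
D_4 = 23.3077
D_5 = 26.1746
TV_5 = 26.9860/(0.132−0.031) = 267.1882
P₀ = Σ Dₜ/(1+r)ᵗ + TV_5/(1+r)^5 = 210.8730

R$210.87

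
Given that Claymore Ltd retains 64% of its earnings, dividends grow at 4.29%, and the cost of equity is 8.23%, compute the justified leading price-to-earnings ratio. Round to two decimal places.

Payout ratio b = 1 − 0.64 = 0.36.
Justified leading P/E = b/(r−g) = 0.36/(0.0823−0.0429) = 9.1371

9.14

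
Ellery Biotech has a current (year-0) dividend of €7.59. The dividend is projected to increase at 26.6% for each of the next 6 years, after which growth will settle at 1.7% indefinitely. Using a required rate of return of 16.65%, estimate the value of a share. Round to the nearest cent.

Two-stage DDM. Project D₁…D_6 at 0.266, terminal growth 0.017, discount at r = 0.1665.
D_1 = 9.6089
D_2 = 12.1649
D_3 = 15.4008
D_4 = 19.4974
D_5 = 24.6837
D_6 = 31.2496
Terminal value at t=6: TV = D_7/(r−g) = 31.7808/(0.1665−0.017) = 212.5807
P₀ = 9.6089/(1+0.1665)^1 + 12.1649/(1+0.1665)^2 + 15.4008/(1+0.1665)^3 + 19.4974/(1+0.1665)^4 + 24.6837/(1+0.1665)^5 + 31.2496/(1+0.1665)^6 + 212.5807/(1+0.1665)^6 = 145.6173

€145.62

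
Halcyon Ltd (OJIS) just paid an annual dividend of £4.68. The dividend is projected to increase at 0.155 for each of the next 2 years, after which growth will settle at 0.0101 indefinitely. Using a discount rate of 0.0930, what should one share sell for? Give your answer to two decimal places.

£73.85

Two-stage DDM. Project D₁…D_2 at 0.155, terminal growth 0.0101, discount at r = 0.093.
D_1 = 5.4054
D_2 = 6.2432
Terminal value at t=2: TV = D_3/(r−g) = 6.3063/(0.093−0.0101) = 76.0711
P₀ = 5.4054/(1+0.093)^1 + 6.2432/(1+0.093)^2 + 76.0711/(1+0.093)^2 = 73.8480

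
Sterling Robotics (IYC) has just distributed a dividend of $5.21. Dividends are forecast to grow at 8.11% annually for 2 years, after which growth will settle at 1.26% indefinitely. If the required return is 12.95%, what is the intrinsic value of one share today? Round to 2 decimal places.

Two-stage DDM. Project D₁…D_2 at 0.0811, terminal growth 0.0126, discount at r = 0.1295.
D_1 = 5.6325
D_2 = 6.0893
Terminal value at t=2: TV = D_3/(r−g) = 6.1661/(0.1295−0.0126) = 52.7464
P₀ = 5.6325/(1+0.1295)^1 + 6.0893/(1+0.1295)^2 + 52.7464/(1+0.1295)^2 = 51.1046

$51.10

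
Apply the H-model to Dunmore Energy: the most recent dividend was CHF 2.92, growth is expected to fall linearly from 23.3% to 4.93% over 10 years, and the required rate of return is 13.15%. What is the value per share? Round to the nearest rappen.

H-model: P₀ = D₀[(1+g_L) + H(g_S−g_L)]/(r−g_L), with H = 10/2 = 5.
P₀ = 2.92 × [(1+0.0493) + 5×(0.233−0.0493)] / (0.1315−0.0493)
   = 2.92 × 1.9678 / 0.0822 = 69.9024

CHF 69.90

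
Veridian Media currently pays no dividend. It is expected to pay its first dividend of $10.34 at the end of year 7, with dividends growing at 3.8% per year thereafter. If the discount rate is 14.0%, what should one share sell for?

Deferred-dividend DDM. At t=6 the remaining stream is a growing perpetuity with first payment D_7 = 10.34.
V_6 = D_7/(r−g) = 10.34/(0.14−0.038) = 101.3725
P₀ = V_6/(1+r)^6 = 101.3725/(1+0.14)^6 = 46.1840

$46.18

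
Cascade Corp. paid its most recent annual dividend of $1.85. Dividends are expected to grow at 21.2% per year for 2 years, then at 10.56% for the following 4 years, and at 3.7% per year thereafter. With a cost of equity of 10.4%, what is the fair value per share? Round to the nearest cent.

Three-stage DDM. Project D₁…D_6; terminal Gordon value at t=6 with g = 0.037; discount at r = 0.104.
D_1 = 2.2422
D_2 = 2.7175
D_3 = 3.0045
D_4 = 3.3218
D_5 = 3.6726
D_6 = 4.0604
TV_6 = 4.2106/(0.104−0.037) = 62.8453
P₀ = Σ Dₜ/(1+r)ᵗ + TV_6/(1+r)^6 = 47.9220

$47.92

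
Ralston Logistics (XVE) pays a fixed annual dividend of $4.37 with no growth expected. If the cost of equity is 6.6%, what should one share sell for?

$66.21

Zero-growth DDM (perpetuity): P₀ = D/r = 4.37 / 0.066 = 66.2121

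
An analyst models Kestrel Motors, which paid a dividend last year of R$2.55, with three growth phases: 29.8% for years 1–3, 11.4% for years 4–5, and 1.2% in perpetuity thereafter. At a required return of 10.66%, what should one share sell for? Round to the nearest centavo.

R$63.54

Three-stage DDM. Project D₁…D_5; terminal Gordon value at t=5 with g = 0.012; discount at r = 0.1066.
D_1 = 3.3099
D_2 = 4.2963
D_3 = 5.5765
D_4 = 6.2123
D_5 = 6.9205
TV_5 = 7.0035/(0.1066−0.012) = 74.0328
P₀ = Σ Dₜ/(1+r)ᵗ + TV_5/(1+r)^5 = 63.5418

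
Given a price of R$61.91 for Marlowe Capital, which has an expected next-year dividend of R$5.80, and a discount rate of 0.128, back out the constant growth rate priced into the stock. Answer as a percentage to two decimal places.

3.43%

From P₀ = D₁/(r − g), the implied growth is g = r − D₁/P₀.
g = 0.128 − 5.80/61.91 = 0.128 − 0.09368 = 0.03432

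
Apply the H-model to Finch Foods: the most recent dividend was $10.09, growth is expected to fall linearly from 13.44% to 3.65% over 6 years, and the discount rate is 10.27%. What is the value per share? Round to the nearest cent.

$202.74

H-model: P₀ = D₀[(1+g_L) + H(g_S−g_L)]/(r−g_L), with H = 6/2 = 3.
P₀ = 10.09 × [(1+0.0365) + 3×(0.1344−0.0365)] / (0.1027−0.0365)
   = 10.09 × 1.3302 / 0.0662 = 202.7450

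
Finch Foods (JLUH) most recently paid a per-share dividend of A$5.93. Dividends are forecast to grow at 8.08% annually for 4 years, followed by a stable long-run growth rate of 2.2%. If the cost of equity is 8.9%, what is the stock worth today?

A$111.04

Two-stage DDM. Project D₁…D_4 at 0.0808, terminal growth 0.022, discount at r = 0.089.
D_1 = 6.4091
D_2 = 6.9270
D_3 = 7.4867
D_4 = 8.0916
Terminal value at t=4: TV = D_5/(r−g) = 8.2696/(0.089−0.022) = 123.4276
P₀ = 6.4091/(1+0.089)^1 + 6.9270/(1+0.089)^2 + 7.4867/(1+0.089)^3 + 8.0916/(1+0.089)^4 + 123.4276/(1+0.089)^4 = 111.0376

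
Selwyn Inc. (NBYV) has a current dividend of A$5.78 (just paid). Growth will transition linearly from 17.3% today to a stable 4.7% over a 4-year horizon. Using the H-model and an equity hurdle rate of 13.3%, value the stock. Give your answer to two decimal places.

A$87.30

H-model: P₀ = D₀[(1+g_L) + H(g_S−g_L)]/(r−g_L), with H = 4/2 = 2.
P₀ = 5.78 × [(1+0.047) + 2×(0.173−0.047)] / (0.133−0.047)
   = 5.78 × 1.2990 / 0.086 = 87.3049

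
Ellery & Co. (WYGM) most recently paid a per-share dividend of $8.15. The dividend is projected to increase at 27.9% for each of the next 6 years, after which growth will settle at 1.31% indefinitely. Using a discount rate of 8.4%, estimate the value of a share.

Two-stage DDM. Project D₁…D_6 at 0.279, terminal growth 0.0131, discount at r = 0.084.
D_1 = 10.4238
D_2 = 13.3321
D_3 = 17.0518
D_4 = 21.8092
D_5 = 27.8940
D_6 = 35.6764
Terminal value at t=6: TV = D_7/(r−g) = 36.1437/(0.084−0.0131) = 509.7849
P₀ = 10.4238/(1+0.084)^1 + 13.3321/(1+0.084)^2 + 17.0518/(1+0.084)^3 + 21.8092/(1+0.084)^4 + 27.8940/(1+0.084)^5 + 35.6764/(1+0.084)^6 + 509.7849/(1+0.084)^6 = 404.9732

$404.97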